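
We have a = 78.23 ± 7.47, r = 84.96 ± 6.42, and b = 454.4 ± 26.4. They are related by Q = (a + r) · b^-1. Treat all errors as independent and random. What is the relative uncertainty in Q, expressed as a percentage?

Let u = a + r = 163.2. δu = √(δa² + δr²) = √(55.8 + 41.2) = 9.85, so δu/u = 0.0604.
Q is then a monomial in u, b:
δQ/Q = √((δu/u)² + (-1·δb/b)²) = √(0.00364 + 0.00338) = 0.0838

8.38%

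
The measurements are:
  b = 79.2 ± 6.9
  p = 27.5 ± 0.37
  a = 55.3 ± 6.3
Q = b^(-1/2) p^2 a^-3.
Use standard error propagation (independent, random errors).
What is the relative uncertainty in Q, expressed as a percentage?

34.6%

Each factor contributes (exponent × relative error)² to (δQ/Q)²:
  (−½·δb/b)² = (-0.5×0.0871)² = 0.00190;  (2·δp/p)² = (2×0.0135)² = 0.000724;  (-3·δa/a)² = (-3×0.114)² = 0.117
δQ/Q = √(0.119) = 0.346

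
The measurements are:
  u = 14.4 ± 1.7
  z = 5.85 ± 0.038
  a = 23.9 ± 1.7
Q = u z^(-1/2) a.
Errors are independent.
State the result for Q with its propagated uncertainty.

142 ± 19.6

For a monomial Q ∝ u, z^(-1/2), a, fractional errors add in quadrature:
  (1·δu/u)² = (1×0.118)² = 0.0139;  (−½·δz/z)² = (-0.5×0.00650)² = 1.05e-05;  (1·δa/a)² = (1×0.0711)² = 0.00506
δQ/Q = √(0.0190) = 0.138
Q = 142, so δQ = 0.138 × 142 = 19.6.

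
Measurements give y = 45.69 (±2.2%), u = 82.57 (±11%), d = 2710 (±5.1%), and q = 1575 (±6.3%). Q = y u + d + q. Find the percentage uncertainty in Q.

5.66%

Let p = y·u = 3773. δp/p = √((1·δy/y)² + (1·δu/u)²) = √(0.000484 + 0.0121) = 0.112, so δp = 423.
Q = p + d + q: δQ = √(δp² + δd² + δq²) = √(1.79e+05 + 19100 + 9850) = 456
Q = 8058, so δQ/Q = 456/8058 = 0.0566.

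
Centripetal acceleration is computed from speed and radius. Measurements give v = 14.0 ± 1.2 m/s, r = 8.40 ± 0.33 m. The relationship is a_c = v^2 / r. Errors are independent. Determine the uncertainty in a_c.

4.10 m/s^2

For a monomial a_c ∝ v^2, r^-1, fractional errors add in quadrature:
  (2·δv/v)² = (2×0.0857)² = 0.0294;  (-1·δr/r)² = (-1×0.0393)² = 0.00154
δa_c/a_c = √(0.0309) = 0.176
a_c = 23.3 m/s^2, so δa_c = 0.176 × 23.3 = 4.10 m/s^2.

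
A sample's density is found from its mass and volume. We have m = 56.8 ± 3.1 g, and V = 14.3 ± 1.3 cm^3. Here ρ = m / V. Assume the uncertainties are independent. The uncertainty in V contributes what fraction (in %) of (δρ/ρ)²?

73.5%

(δρ/ρ)² = (1·δm/m)² + (-1·δV/V)²
  m term: (1×0.0546)² = 0.00298
  V term: (-1×0.0909)² = 0.00826
Total = 0.0112. Share from V = 0.00826/0.0112 = 0.735.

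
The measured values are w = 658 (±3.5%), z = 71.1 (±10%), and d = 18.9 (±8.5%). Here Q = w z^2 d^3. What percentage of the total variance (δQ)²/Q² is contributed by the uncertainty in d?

(δQ/Q)² = (1·δw/w)² + (2·δz/z)² + (3·δd/d)²
  w term: (1×0.0350)² = 0.00123
  z term: (2×0.100)² = 0.0400
  d term: (3×0.0850)² = 0.0650
Total = 0.106. Share from d = 0.0650/0.106 = 0.612.

61.2%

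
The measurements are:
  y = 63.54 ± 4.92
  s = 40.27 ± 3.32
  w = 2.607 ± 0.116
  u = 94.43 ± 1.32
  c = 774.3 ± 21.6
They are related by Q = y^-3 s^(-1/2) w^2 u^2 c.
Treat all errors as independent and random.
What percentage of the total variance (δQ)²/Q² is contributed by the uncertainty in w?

(δQ/Q)² = (-3·δy/y)² + (−½·δs/s)² + (2·δw/w)² + (2·δu/u)² + (1·δc/c)²
  y term: (-3×0.0774)² = 0.0540
  s term: (-0.5×0.0824)² = 0.00170
  w term: (2×0.0445)² = 0.00792
  u term: (2×0.0140)² = 0.000782
  c term: (1×0.0279)² = 0.000778
Total = 0.0651. Share from w = 0.00792/0.0651 = 0.122.

12.2%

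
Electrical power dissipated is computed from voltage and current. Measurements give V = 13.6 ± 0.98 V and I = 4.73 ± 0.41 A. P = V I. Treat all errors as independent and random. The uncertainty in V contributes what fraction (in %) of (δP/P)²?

(δP/P)² = (1·δV/V)² + (1·δI/I)²
  V term: (1×0.0721)² = 0.00519
  I term: (1×0.0867)² = 0.00751
Total = 0.0127. Share from V = 0.00519/0.0127 = 0.409.

40.9%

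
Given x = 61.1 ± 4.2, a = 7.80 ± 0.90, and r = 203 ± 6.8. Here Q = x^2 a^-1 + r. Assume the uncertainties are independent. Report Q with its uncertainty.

682 ± 86.2

Let p = x^2·a^-1 = 479. δp/p = √((2·δx/x)² + (-1·δa/a)²) = √(0.0189 + 0.0133) = 0.179, so δp = 85.9.
Q = p + r: δQ = √(δp² + δr²) = √(7380 + 46.2) = 86.2
Q = 682.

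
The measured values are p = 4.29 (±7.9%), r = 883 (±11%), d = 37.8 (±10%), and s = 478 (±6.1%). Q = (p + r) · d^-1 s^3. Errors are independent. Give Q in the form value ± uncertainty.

(2.56 ± 0.604) × 10^9

Let u = p + r = 887. δu = √(δp² + δr²) = √(0.115 + 9430) = 97.1, so δu/u = 0.109.
Q is then a monomial in u, d, s:
δQ/Q = √((δu/u)² + (-1·δd/d)² + (3·δs/s)²) = √(0.0120 + 0.0100 + 0.0335) = 0.236
Q = 2.56e+09, so δQ = 0.236 × 2.56e+09 = 6.04e+08.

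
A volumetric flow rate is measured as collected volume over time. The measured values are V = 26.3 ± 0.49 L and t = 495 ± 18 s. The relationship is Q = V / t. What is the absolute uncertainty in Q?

0.00217 L/s

Q is a product of powers, so relative uncertainties combine in quadrature:
  (1·δV/V)² = (1×0.0186)² = 0.000347;  (-1·δt/t)² = (-1×0.0364)² = 0.00132
δQ/Q = √(0.00167) = 0.0409
Q = 0.0531 L/s, so δQ = 0.0409 × 0.0531 = 0.00217 L/s.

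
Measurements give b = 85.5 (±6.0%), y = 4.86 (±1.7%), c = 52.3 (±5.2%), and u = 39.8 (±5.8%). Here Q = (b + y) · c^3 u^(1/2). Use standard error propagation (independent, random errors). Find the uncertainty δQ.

1.37e+07

Let w = b + y = 90.4. δw = √(δb² + δy²) = √(26.3 + 0.00683) = 5.13, so δw/w = 0.0568.
Q is then a monomial in w, c, u:
δQ/Q = √((δw/w)² + (3·δc/c)² + (½·δu/u)²) = √(0.00322 + 0.0243 + 0.000841) = 0.169
Q = 8.15e+07, so δQ = 0.169 × 8.15e+07 = 1.37e+07.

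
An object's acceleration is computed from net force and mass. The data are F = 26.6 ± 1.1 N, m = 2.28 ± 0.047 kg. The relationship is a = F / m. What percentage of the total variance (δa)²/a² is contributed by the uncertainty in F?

80.1%

(δa/a)² = (1·δF/F)² + (-1·δm/m)²
  F term: (1×0.0414)² = 0.00171
  m term: (-1×0.0206)² = 0.000425
Total = 0.00214. Share from F = 0.00171/0.00214 = 0.801.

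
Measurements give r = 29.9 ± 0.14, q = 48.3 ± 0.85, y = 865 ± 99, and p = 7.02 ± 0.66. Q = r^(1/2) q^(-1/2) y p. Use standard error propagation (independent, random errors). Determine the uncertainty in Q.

709

Relative error in a monomial: (δQ/Q)² = Σ (nᵢ · δxᵢ/xᵢ)².
  (½·δr/r)² = (0.5×0.00468)² = 5.48e-06;  (−½·δq/q)² = (-0.5×0.0176)² = 7.74e-05;  (1·δy/y)² = (1×0.114)² = 0.0131;  (1·δp/p)² = (1×0.0940)² = 0.00884
δQ/Q = √(0.0220) = 0.148
Q = 4780, so δQ = 0.148 × 4780 = 709.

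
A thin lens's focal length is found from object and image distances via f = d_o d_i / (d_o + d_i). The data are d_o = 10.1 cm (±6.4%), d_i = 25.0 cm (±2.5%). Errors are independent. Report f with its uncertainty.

7.19 ± 0.332 cm

∂f/∂d_o = (d_i/(d_o+d_i))² = 0.507;  ∂f/∂d_i = (d_o/(d_o+d_i))² = 0.0828
δf = √((∂f/∂d_o · δd_o)² + (∂f/∂d_i · δd_i)²) = √(0.108 + 0.00268) = 0.332 cm
f = 7.19 cm.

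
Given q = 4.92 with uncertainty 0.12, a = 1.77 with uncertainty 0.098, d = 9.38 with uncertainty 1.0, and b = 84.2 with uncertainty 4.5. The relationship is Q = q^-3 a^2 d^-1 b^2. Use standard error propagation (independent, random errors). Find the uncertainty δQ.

4.00

Q is a product of powers, so relative uncertainties combine in quadrature:
  (-3·δq/q)² = (-3×0.0244)² = 0.00535;  (2·δa/a)² = (2×0.0554)² = 0.0123;  (-1·δd/d)² = (-1×0.107)² = 0.0114;  (2·δb/b)² = (2×0.0534)² = 0.0114
δQ/Q = √(0.0404) = 0.201
Q = 19.9, so δQ = 0.201 × 19.9 = 4.00.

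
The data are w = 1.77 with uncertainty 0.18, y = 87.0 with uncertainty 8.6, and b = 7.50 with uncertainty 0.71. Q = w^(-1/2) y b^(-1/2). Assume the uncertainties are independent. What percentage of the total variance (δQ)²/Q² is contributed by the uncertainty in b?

(δQ/Q)² = (−½·δw/w)² + (1·δy/y)² + (−½·δb/b)²
  w term: (-0.5×0.102)² = 0.00259
  y term: (1×0.0989)² = 0.00977
  b term: (-0.5×0.0947)² = 0.00224
Total = 0.0146. Share from b = 0.00224/0.0146 = 0.153.

15.3%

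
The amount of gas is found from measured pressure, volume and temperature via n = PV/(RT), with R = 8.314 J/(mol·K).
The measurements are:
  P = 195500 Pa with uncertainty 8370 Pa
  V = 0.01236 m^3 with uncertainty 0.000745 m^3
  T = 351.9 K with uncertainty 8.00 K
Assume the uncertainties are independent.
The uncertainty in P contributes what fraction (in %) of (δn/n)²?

30.6%

(δn/n)² = (1·δP/P)² + (1·δV/V)² + (-1·δT/T)²
  P term: (1×0.0428)² = 0.00183
  V term: (1×0.0603)² = 0.00363
  T term: (-1×0.0227)² = 0.000517
Total = 0.00598. Share from P = 0.00183/0.00598 = 0.306.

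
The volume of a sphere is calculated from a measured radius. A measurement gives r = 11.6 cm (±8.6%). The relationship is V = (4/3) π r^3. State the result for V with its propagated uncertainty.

6540 ± 1690 cm^3

Products/powers → add relative errors in quadrature, weighted by exponent:
  (3·δr/r)² = (3×0.0860)² = 0.0666
δV/V = √(0.0666) = 0.258
V = 6540 cm^3, so δV = 0.258 × 6540 = 1690 cm^3.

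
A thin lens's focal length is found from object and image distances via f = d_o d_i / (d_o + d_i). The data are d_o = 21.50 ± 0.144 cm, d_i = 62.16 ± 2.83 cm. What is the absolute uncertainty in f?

0.203 cm

∂f/∂d_o = (d_i/(d_o+d_i))² = 0.552;  ∂f/∂d_i = (d_o/(d_o+d_i))² = 0.0660
δf = √((∂f/∂d_o · δd_o)² + (∂f/∂d_i · δd_i)²) = √(0.00632 + 0.0349) = 0.203 cm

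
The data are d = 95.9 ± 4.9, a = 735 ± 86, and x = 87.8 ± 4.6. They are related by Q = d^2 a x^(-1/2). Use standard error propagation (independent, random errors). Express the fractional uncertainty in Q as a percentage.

Q is a product of powers, so relative uncertainties combine in quadrature:
  (2·δd/d)² = (2×0.0511)² = 0.0104;  (1·δa/a)² = (1×0.117)² = 0.0137;  (−½·δx/x)² = (-0.5×0.0524)² = 0.000686
δQ/Q = √(0.0248) = 0.158

15.8%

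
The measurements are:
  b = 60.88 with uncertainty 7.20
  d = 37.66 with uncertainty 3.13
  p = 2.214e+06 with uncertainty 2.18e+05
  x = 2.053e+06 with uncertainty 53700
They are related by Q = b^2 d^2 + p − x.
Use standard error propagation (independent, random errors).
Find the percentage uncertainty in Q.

Let w = b^2·d^2 = 5.257e+06. δw/w = √((2·δb/b)² + (2·δd/d)²) = √(0.0559 + 0.0276) = 0.289, so δw = 1.52e+06.
Q = w + p − x: δQ = √(δw² + δp² + δx²) = √(2.31e+12 + 4.75e+10 + 2.88e+09) = 1.54e+06
Q = 5.418e+06, so δQ/Q = 1.54e+06/5.418e+06 = 0.284.

28.4%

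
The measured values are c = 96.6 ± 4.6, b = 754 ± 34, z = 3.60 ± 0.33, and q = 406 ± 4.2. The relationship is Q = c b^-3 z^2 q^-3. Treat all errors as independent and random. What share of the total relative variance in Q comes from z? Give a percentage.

(δQ/Q)² = (1·δc/c)² + (-3·δb/b)² + (2·δz/z)² + (-3·δq/q)²
  c term: (1×0.0476)² = 0.00227
  b term: (-3×0.0451)² = 0.0183
  z term: (2×0.0917)² = 0.0336
  q term: (-3×0.0103)² = 0.000963
Total = 0.0551. Share from z = 0.0336/0.0551 = 0.610.

61.0%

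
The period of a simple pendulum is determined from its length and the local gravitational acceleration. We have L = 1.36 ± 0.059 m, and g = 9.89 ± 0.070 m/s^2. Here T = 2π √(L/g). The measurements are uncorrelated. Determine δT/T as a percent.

T is a product of powers, so relative uncertainties combine in quadrature:
  (½·δL/L)² = (0.5×0.0434)² = 0.000471;  (−½·δg/g)² = (-0.5×0.00708)² = 1.25e-05
δT/T = √(0.000483) = 0.0220

2.20%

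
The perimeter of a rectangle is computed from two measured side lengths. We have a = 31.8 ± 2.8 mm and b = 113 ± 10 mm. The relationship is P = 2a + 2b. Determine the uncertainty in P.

Absolute uncertainties add in quadrature for a linear combination:
  (2·δa)² = 31.4;  (2·δb)² = 400
δP = √(431) = 20.8 mm

20.8 mm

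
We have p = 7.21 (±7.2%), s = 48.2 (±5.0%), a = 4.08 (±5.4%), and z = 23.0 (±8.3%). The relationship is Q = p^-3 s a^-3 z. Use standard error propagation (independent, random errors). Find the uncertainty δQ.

0.0125

For a monomial Q ∝ p^-3, s, a^-3, z, fractional errors add in quadrature:
  (-3·δp/p)² = (-3×0.0720)² = 0.0467;  (1·δs/s)² = (1×0.0500)² = 0.00250;  (-3·δa/a)² = (-3×0.0540)² = 0.0262;  (1·δz/z)² = (1×0.0830)² = 0.00689
δQ/Q = √(0.0823) = 0.287
Q = 0.0436, so δQ = 0.287 × 0.0436 = 0.0125.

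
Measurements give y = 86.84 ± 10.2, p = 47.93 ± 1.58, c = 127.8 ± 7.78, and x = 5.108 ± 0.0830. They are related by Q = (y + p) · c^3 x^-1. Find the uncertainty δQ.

1.09e+07

Let u = y + p = 134.8. δu = √(δy² + δp²) = √(104 + 2.50) = 10.3, so δu/u = 0.0766.
Q is then a monomial in u, c, x:
δQ/Q = √((δu/u)² + (3·δc/c)² + (-1·δx/x)²) = √(0.00587 + 0.0334 + 0.000264) = 0.199
Q = 5.507e+07, so δQ = 0.199 × 5.507e+07 = 1.09e+07.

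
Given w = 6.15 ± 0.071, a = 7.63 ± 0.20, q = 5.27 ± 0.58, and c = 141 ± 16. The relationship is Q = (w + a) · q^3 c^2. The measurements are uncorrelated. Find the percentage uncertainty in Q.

Let u = w + a = 13.8. δu = √(δw² + δa²) = √(0.00504 + 0.0400) = 0.212, so δu/u = 0.0154.
Q is then a monomial in u, q, c:
δQ/Q = √((δu/u)² + (3·δq/q)² + (2·δc/c)²) = √(0.000237 + 0.109 + 0.0515) = 0.401

40.1%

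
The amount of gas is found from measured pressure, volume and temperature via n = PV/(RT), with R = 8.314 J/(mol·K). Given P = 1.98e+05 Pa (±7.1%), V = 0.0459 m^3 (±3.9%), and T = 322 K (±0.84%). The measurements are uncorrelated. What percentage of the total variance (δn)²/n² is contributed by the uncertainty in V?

(δn/n)² = (1·δP/P)² + (1·δV/V)² + (-1·δT/T)²
  P term: (1×0.0710)² = 0.00504
  V term: (1×0.0390)² = 0.00152
  T term: (-1×0.00840)² = 7.06e-05
Total = 0.00663. Share from V = 0.00152/0.00663 = 0.229.

22.9%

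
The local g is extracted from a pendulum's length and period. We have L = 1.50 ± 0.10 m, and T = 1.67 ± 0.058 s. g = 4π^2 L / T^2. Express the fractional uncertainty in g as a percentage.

9.63%

Relative error in a monomial: (δg/g)² = Σ (nᵢ · δxᵢ/xᵢ)².
  (1·δL/L)² = (1×0.0667)² = 0.00444;  (-2·δT/T)² = (-2×0.0347)² = 0.00482
δg/g = √(0.00927) = 0.0963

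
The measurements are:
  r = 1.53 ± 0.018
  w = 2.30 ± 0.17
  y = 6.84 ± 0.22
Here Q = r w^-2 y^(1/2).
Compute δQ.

0.113

Q is a product of powers, so relative uncertainties combine in quadrature:
  (1·δr/r)² = (1×0.0118)² = 0.000138;  (-2·δw/w)² = (-2×0.0739)² = 0.0219;  (½·δy/y)² = (0.5×0.0322)² = 0.000259
δQ/Q = √(0.0222) = 0.149
Q = 0.756, so δQ = 0.149 × 0.756 = 0.113.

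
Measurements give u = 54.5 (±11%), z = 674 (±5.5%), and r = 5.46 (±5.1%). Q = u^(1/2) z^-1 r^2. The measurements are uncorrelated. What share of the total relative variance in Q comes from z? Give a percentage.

18.4%

(δQ/Q)² = (½·δu/u)² + (-1·δz/z)² + (2·δr/r)²
  u term: (0.5×0.110)² = 0.00302
  z term: (-1×0.0550)² = 0.00302
  r term: (2×0.0510)² = 0.0104
Total = 0.0165. Share from z = 0.00302/0.0165 = 0.184.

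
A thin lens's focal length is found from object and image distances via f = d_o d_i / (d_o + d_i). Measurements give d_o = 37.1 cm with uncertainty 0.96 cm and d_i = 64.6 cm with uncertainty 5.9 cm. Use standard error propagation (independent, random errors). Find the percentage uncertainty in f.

∂f/∂d_o = (d_i/(d_o+d_i))² = 0.403;  ∂f/∂d_i = (d_o/(d_o+d_i))² = 0.133
δf = √((∂f/∂d_o · δd_o)² + (∂f/∂d_i · δd_i)²) = √(0.150 + 0.616) = 0.876 cm
f = 23.6 cm, so δf/f = 0.876/23.6 = 0.0372.

3.72%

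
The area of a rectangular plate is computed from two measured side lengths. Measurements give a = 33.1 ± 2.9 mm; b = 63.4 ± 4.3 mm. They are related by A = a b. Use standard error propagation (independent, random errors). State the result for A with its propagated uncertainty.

2100 ± 233 mm^2

A is a product of powers, so relative uncertainties combine in quadrature:
  (1·δa/a)² = (1×0.0876)² = 0.00768;  (1·δb/b)² = (1×0.0678)² = 0.00460
δA/A = √(0.0123) = 0.111
A = 2100 mm^2, so δA = 0.111 × 2100 = 233 mm^2.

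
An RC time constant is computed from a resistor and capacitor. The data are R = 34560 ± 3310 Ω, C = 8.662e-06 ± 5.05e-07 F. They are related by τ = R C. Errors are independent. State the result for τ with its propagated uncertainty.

Relative error in a monomial: (δτ/τ)² = Σ (nᵢ · δxᵢ/xᵢ)².
  (1·δR/R)² = (1×0.0958)² = 0.00917;  (1·δC/C)² = (1×0.0583)² = 0.00340
δτ/τ = √(0.0126) = 0.112
τ = 0.2994 s, so δτ = 0.112 × 0.2994 = 0.0336 s.

0.2994 ± 0.0336 s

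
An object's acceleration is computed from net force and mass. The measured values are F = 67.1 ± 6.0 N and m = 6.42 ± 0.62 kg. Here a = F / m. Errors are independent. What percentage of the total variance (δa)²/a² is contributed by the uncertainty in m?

(δa/a)² = (1·δF/F)² + (-1·δm/m)²
  F term: (1×0.0894)² = 0.00800
  m term: (-1×0.0966)² = 0.00933
Total = 0.0173. Share from m = 0.00933/0.0173 = 0.538.

53.8%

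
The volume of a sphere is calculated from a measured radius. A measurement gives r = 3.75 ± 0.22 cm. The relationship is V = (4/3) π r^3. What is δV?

Products/powers → add relative errors in quadrature, weighted by exponent:
  (3·δr/r)² = (3×0.0587)² = 0.0310
δV/V = √(0.0310) = 0.176
V = 221 cm^3, so δV = 0.176 × 221 = 38.9 cm^3.

38.9 cm^3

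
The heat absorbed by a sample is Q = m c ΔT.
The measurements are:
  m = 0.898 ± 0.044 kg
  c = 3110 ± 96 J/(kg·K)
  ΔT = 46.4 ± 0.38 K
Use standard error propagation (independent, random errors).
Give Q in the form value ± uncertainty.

(1.30 ± 0.0758) × 10^5 J

Each factor contributes (exponent × relative error)² to (δQ/Q)²:
  (1·δm/m)² = (1×0.0490)² = 0.00240;  (1·δc/c)² = (1×0.0309)² = 0.000953;  (1·δΔT/ΔT)² = (1×0.00819)² = 6.71e-05
δQ/Q = √(0.00342) = 0.0585
Q = 1.3e+05 J, so δQ = 0.0585 × 1.3e+05 = 7580 J.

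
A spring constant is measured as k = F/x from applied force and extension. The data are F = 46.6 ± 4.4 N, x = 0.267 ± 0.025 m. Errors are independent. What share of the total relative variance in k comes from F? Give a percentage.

(δk/k)² = (1·δF/F)² + (-1·δx/x)²
  F term: (1×0.0944)² = 0.00892
  x term: (-1×0.0936)² = 0.00877
Total = 0.0177. Share from F = 0.00892/0.0177 = 0.504.

50.4%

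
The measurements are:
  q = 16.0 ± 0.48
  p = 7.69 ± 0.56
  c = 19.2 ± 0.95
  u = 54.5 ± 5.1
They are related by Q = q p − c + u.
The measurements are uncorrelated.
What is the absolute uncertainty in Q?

11.0

Let w = q·p = 123. δw/w = √((1·δq/q)² + (1·δp/p)²) = √(0.000900 + 0.00530) = 0.0788, so δw = 9.69.
Q = w − c + u: δQ = √(δw² + δc² + δu²) = √(93.9 + 0.902 + 26.0) = 11.0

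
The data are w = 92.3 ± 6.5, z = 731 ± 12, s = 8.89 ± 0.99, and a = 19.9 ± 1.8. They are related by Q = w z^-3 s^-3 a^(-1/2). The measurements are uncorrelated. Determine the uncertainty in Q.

Products/powers → add relative errors in quadrature, weighted by exponent:
  (1·δw/w)² = (1×0.0704)² = 0.00496;  (-3·δz/z)² = (-3×0.0164)² = 0.00243;  (-3·δs/s)² = (-3×0.111)² = 0.112;  (−½·δa/a)² = (-0.5×0.0905)² = 0.00205
δQ/Q = √(0.121) = 0.348
Q = 7.54e-11, so δQ = 0.348 × 7.54e-11 = 2.62e-11.

2.62e-11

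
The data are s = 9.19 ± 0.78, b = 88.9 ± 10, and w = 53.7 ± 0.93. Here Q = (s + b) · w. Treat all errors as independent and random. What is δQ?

546

Let u = s + b = 98.1. δu = √(δs² + δb²) = √(0.608 + 100) = 10.0, so δu/u = 0.102.
Q is then a monomial in u, w:
δQ/Q = √((δu/u)² + (1·δw/w)²) = √(0.0105 + 0.000300) = 0.104
Q = 5270, so δQ = 0.104 × 5270 = 546.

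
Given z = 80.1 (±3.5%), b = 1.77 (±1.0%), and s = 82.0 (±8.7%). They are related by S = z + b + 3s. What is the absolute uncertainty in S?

21.6

Sums and differences: (δS)² = Σ (cᵢ δxᵢ)².
  (δz)² = 7.86;  (δb)² = 0.000313;  (3·δs)² = 458
δS = √(466) = 21.6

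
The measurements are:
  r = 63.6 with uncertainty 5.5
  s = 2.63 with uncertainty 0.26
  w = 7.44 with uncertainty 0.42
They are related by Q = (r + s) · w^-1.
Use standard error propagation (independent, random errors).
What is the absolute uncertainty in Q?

0.895

Let u = r + s = 66.2. δu = √(δr² + δs²) = √(30.2 + 0.0676) = 5.51, so δu/u = 0.0831.
Q is then a monomial in u, w:
δQ/Q = √((δu/u)² + (-1·δw/w)²) = √(0.00691 + 0.00319) = 0.100
Q = 8.90, so δQ = 0.100 × 8.90 = 0.895.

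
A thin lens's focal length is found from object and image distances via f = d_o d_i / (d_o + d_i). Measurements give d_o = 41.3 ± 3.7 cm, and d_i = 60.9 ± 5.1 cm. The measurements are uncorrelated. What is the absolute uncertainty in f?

∂f/∂d_o = (d_i/(d_o+d_i))² = 0.355;  ∂f/∂d_i = (d_o/(d_o+d_i))² = 0.163
δf = √((∂f/∂d_o · δd_o)² + (∂f/∂d_i · δd_i)²) = √(1.73 + 0.694) = 1.56 cm

1.56 cm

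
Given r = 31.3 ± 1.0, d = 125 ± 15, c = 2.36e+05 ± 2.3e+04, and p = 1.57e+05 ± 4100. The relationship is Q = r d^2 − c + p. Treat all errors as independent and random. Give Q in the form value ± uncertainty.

Let w = r·d^2 = 4.89e+05. δw/w = √((1·δr/r)² + (2·δd/d)²) = √(0.00102 + 0.0576) = 0.242, so δw = 1.18e+05.
Q = w − c + p: δQ = √(δw² + δc² + δp²) = √(1.4e+10 + 5.29e+08 + 1.68e+07) = 1.21e+05
Q = 4.1e+05.

(4.10 ± 1.21) × 10^5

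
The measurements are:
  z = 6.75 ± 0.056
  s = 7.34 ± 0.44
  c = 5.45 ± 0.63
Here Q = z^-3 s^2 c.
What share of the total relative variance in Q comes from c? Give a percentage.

(δQ/Q)² = (-3·δz/z)² + (2·δs/s)² + (1·δc/c)²
  z term: (-3×0.00830)² = 0.000619
  s term: (2×0.0599)² = 0.0144
  c term: (1×0.116)² = 0.0134
Total = 0.0284. Share from c = 0.0134/0.0284 = 0.471.

47.1%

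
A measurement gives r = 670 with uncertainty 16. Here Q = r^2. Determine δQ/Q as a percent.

Products/powers → add relative errors in quadrature, weighted by exponent:
  (2·δr/r)² = (2×0.0239)² = 0.00228
δQ/Q = √(0.00228) = 0.0478

4.78%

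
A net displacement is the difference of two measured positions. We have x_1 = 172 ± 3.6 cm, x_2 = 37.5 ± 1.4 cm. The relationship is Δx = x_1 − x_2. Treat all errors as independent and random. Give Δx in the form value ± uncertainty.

Absolute uncertainties add in quadrature for a linear combination:
  (δx_1)² = 13.0;  (δx_2)² = 1.96
δΔx = √(14.9) = 3.86 cm
Δx = 134 cm.

134 ± 3.86 cm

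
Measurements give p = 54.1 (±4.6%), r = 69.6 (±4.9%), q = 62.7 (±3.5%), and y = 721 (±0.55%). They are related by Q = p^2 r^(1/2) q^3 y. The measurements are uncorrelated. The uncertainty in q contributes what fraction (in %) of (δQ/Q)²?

54.8%

(δQ/Q)² = (2·δp/p)² + (½·δr/r)² + (3·δq/q)² + (1·δy/y)²
  p term: (2×0.0460)² = 0.00846
  r term: (0.5×0.0490)² = 0.000600
  q term: (3×0.0350)² = 0.0110
  y term: (1×0.00550)² = 3.03e-05
Total = 0.0201. Share from q = 0.0110/0.0201 = 0.548.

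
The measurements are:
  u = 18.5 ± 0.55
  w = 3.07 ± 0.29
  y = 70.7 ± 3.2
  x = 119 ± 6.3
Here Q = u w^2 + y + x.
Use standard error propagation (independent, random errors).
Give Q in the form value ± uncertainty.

364 ± 34.1

Let p = u·w^2 = 174. δp/p = √((1·δu/u)² + (2·δw/w)²) = √(0.000884 + 0.0357) = 0.191, so δp = 33.3.
Q = p + y + x: δQ = √(δp² + δy² + δx²) = √(1110 + 10.2 + 39.7) = 34.1
Q = 364.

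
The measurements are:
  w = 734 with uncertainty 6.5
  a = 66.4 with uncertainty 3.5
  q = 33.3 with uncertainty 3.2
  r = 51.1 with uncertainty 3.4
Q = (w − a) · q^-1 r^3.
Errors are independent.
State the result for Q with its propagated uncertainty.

Let u = w − a = 668. δu = √(δw² + δa²) = √(42.2 + 12.2) = 7.38, so δu/u = 0.0111.
Q is then a monomial in u, q, r:
δQ/Q = √((δu/u)² + (-1·δq/q)² + (3·δr/r)²) = √(0.000122 + 0.00923 + 0.0398) = 0.222
Q = 2.68e+06, so δQ = 0.222 × 2.68e+06 = 5.93e+05.

(2.68 ± 0.593) × 10^6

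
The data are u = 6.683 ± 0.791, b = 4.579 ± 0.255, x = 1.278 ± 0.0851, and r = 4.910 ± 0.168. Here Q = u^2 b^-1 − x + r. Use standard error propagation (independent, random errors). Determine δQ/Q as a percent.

Let p = u^2·b^-1 = 9.754. δp/p = √((2·δu/u)² + (-1·δb/b)²) = √(0.0560 + 0.00310) = 0.243, so δp = 2.37.
Q = p − x + r: δQ = √(δp² + δx² + δr²) = √(5.63 + 0.00724 + 0.0282) = 2.38
Q = 13.39, so δQ/Q = 2.38/13.39 = 0.178.

17.8%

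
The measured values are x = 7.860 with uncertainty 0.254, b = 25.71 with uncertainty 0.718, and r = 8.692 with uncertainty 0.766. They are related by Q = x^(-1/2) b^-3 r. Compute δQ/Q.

0.123

Since Q is a product/quotient, work with relative uncertainties:
  (−½·δx/x)² = (-0.5×0.0323)² = 0.000261;  (-3·δb/b)² = (-3×0.0279)² = 0.00702;  (1·δr/r)² = (1×0.0881)² = 0.00777
δQ/Q = √(0.0150) = 0.123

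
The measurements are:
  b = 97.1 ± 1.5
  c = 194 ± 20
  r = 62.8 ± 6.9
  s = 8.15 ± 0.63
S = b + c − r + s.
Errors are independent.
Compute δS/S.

0.0897

Sums and differences: (δS)² = Σ (cᵢ δxᵢ)².
  (δb)² = 2.25;  (δc)² = 400;  (δr)² = 47.6;  (δs)² = 0.397
δS = √(450) = 21.2
S = 236, so δS/S = 21.2/236 = 0.0897.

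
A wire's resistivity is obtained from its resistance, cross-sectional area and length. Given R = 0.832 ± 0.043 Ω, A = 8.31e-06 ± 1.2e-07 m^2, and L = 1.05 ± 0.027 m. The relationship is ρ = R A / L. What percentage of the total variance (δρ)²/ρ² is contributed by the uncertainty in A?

(δρ/ρ)² = (1·δR/R)² + (1·δA/A)² + (-1·δL/L)²
  R term: (1×0.0517)² = 0.00267
  A term: (1×0.0144)² = 0.000209
  L term: (-1×0.0257)² = 0.000661
Total = 0.00354. Share from A = 0.000209/0.00354 = 0.0589.

5.89%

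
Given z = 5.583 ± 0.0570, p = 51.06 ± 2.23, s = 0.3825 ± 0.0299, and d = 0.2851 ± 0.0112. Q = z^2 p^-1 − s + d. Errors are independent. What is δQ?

0.0434

Let w = z^2·p^-1 = 0.6105. δw/w = √((2·δz/z)² + (-1·δp/p)²) = √(0.000417 + 0.00191) = 0.0482, so δw = 0.0294.
Q = w − s + d: δQ = √(δw² + δs² + δd²) = √(0.000866 + 0.000894 + 0.000125) = 0.0434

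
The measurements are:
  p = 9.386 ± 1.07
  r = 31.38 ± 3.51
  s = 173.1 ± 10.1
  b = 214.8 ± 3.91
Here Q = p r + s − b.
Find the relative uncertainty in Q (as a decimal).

0.191

Let w = p·r = 294.5. δw/w = √((1·δp/p)² + (1·δr/r)²) = √(0.0130 + 0.0125) = 0.160, so δw = 47.0.
Q = w + s − b: δQ = √(δw² + δs² + δb²) = √(2210 + 102 + 15.3) = 48.3
Q = 252.8, so δQ/Q = 48.3/252.8 = 0.191.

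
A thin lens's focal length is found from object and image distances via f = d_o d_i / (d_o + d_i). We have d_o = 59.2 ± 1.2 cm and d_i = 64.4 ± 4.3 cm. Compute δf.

∂f/∂d_o = (d_i/(d_o+d_i))² = 0.271;  ∂f/∂d_i = (d_o/(d_o+d_i))² = 0.229
δf = √((∂f/∂d_o · δd_o)² + (∂f/∂d_i · δd_i)²) = √(0.106 + 0.973) = 1.04 cm

1.04 cm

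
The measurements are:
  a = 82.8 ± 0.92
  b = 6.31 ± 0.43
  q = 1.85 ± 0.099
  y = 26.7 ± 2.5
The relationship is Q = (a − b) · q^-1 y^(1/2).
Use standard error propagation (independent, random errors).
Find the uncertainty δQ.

Let u = a − b = 76.5. δu = √(δa² + δb²) = √(0.846 + 0.185) = 1.02, so δu/u = 0.0133.
Q is then a monomial in u, q, y:
δQ/Q = √((δu/u)² + (-1·δq/q)² + (½·δy/y)²) = √(0.000176 + 0.00286 + 0.00219) = 0.0723
Q = 214, so δQ = 0.0723 × 214 = 15.5.

15.5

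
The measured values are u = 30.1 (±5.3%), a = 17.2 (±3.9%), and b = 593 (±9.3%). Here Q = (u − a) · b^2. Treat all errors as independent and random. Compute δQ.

Let w = u − a = 12.9. δw = √(δu² + δa²) = √(2.54 + 0.450) = 1.73, so δw/w = 0.134.
Q is then a monomial in w, b:
δQ/Q = √((δw/w)² + (2·δb/b)²) = √(0.0180 + 0.0346) = 0.229
Q = 4.54e+06, so δQ = 0.229 × 4.54e+06 = 1.04e+06.

1.04e+06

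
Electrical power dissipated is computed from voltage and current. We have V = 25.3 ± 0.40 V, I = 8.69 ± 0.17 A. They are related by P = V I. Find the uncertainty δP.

Relative error in a monomial: (δP/P)² = Σ (nᵢ · δxᵢ/xᵢ)².
  (1·δV/V)² = (1×0.0158)² = 0.000250;  (1·δI/I)² = (1×0.0196)² = 0.000383
δP/P = √(0.000633) = 0.0252
P = 220 W, so δP = 0.0252 × 220 = 5.53 W.

5.53 W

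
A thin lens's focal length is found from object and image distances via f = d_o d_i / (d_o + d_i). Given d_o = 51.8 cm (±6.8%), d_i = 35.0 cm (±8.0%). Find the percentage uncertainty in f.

∂f/∂d_o = (d_i/(d_o+d_i))² = 0.163;  ∂f/∂d_i = (d_o/(d_o+d_i))² = 0.356
δf = √((∂f/∂d_o · δd_o)² + (∂f/∂d_i · δd_i)²) = √(0.328 + 0.994) = 1.15 cm
f = 20.9 cm, so δf/f = 1.15/20.9 = 0.0551.

5.51%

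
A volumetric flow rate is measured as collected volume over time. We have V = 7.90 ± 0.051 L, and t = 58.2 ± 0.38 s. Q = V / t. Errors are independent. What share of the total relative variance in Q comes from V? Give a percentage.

49.4%

(δQ/Q)² = (1·δV/V)² + (-1·δt/t)²
  V term: (1×0.00646)² = 4.17e-05
  t term: (-1×0.00653)² = 4.26e-05
Total = 8.43e-05. Share from V = 4.17e-05/8.43e-05 = 0.494.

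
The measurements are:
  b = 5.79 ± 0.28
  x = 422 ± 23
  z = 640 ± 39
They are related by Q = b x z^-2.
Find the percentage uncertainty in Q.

14.2%

Relative error in a monomial: (δQ/Q)² = Σ (nᵢ · δxᵢ/xᵢ)².
  (1·δb/b)² = (1×0.0484)² = 0.00234;  (1·δx/x)² = (1×0.0545)² = 0.00297;  (-2·δz/z)² = (-2×0.0609)² = 0.0149
δQ/Q = √(0.0202) = 0.142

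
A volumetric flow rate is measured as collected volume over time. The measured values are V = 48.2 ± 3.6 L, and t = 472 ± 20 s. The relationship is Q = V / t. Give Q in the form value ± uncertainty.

For a monomial Q ∝ V, t^-1, fractional errors add in quadrature:
  (1·δV/V)² = (1×0.0747)² = 0.00558;  (-1·δt/t)² = (-1×0.0424)² = 0.00180
δQ/Q = √(0.00737) = 0.0859
Q = 0.102 L/s, so δQ = 0.0859 × 0.102 = 0.00877 L/s.

0.102 ± 0.00877 L/s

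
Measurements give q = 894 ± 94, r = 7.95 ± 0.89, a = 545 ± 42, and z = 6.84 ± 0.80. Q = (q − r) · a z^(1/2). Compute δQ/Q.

Let u = q − r = 886. δu = √(δq² + δr²) = √(8840 + 0.792) = 94.0, so δu/u = 0.106.
Q is then a monomial in u, a, z:
δQ/Q = √((δu/u)² + (1·δa/a)² + (½·δz/z)²) = √(0.0113 + 0.00594 + 0.00342) = 0.144

0.144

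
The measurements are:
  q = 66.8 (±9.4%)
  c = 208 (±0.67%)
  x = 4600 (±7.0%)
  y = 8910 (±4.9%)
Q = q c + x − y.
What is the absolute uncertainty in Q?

1420

Let p = q·c = 13900. δp/p = √((1·δq/q)² + (1·δc/c)²) = √(0.00884 + 4.49e-05) = 0.0942, so δp = 1310.
Q = p + x − y: δQ = √(δp² + δx² + δy²) = √(1.71e+06 + 1.04e+05 + 1.91e+05) = 1420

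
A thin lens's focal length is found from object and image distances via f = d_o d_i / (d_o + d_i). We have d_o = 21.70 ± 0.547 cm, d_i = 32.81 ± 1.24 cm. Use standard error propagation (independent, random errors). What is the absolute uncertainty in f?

∂f/∂d_o = (d_i/(d_o+d_i))² = 0.362;  ∂f/∂d_i = (d_o/(d_o+d_i))² = 0.158
δf = √((∂f/∂d_o · δd_o)² + (∂f/∂d_i · δd_i)²) = √(0.0393 + 0.0386) = 0.279 cm

0.279 cm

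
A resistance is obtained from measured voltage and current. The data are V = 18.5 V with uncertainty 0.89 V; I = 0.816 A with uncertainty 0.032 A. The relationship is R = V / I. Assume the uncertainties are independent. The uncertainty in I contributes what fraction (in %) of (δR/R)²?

(δR/R)² = (1·δV/V)² + (-1·δI/I)²
  V term: (1×0.0481)² = 0.00231
  I term: (-1×0.0392)² = 0.00154
Total = 0.00385. Share from I = 0.00154/0.00385 = 0.399.

39.9%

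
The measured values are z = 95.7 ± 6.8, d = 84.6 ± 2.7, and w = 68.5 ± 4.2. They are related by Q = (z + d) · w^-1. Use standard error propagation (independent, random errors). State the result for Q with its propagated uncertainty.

Let u = z + d = 180. δu = √(δz² + δd²) = √(46.2 + 7.29) = 7.32, so δu/u = 0.0406.
Q is then a monomial in u, w:
δQ/Q = √((δu/u)² + (-1·δw/w)²) = √(0.00165 + 0.00376) = 0.0735
Q = 2.63, so δQ = 0.0735 × 2.63 = 0.194.

2.63 ± 0.194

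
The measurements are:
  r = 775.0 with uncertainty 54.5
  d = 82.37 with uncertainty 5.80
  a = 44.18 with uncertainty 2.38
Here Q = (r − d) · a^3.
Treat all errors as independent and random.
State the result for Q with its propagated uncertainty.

(5.973 ± 1.07) × 10^7

Let u = r − d = 692.6. δu = √(δr² + δd²) = √(2970 + 33.6) = 54.8, so δu/u = 0.0791.
Q is then a monomial in u, a:
δQ/Q = √((δu/u)² + (3·δa/a)²) = √(0.00626 + 0.0261) = 0.180
Q = 5.973e+07, so δQ = 0.180 × 5.973e+07 = 1.07e+07.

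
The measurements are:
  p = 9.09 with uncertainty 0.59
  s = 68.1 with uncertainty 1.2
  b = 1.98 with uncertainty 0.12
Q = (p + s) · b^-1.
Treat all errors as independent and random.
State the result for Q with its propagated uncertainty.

39.0 ± 2.46

Let u = p + s = 77.2. δu = √(δp² + δs²) = √(0.348 + 1.44) = 1.34, so δu/u = 0.0173.
Q is then a monomial in u, b:
δQ/Q = √((δu/u)² + (-1·δb/b)²) = √(0.000300 + 0.00367) = 0.0630
Q = 39.0, so δQ = 0.0630 × 39.0 = 2.46.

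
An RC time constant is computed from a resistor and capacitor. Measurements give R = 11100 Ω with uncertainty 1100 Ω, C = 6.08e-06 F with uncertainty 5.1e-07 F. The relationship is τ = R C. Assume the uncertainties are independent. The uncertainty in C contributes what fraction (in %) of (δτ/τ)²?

41.7%

(δτ/τ)² = (1·δR/R)² + (1·δC/C)²
  R term: (1×0.0991)² = 0.00982
  C term: (1×0.0839)² = 0.00704
Total = 0.0169. Share from C = 0.00704/0.0169 = 0.417.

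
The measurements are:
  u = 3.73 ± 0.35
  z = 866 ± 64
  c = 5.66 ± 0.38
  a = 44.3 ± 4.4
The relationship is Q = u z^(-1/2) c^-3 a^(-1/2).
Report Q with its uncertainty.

Each factor contributes (exponent × relative error)² to (δQ/Q)²:
  (1·δu/u)² = (1×0.0938)² = 0.00880;  (−½·δz/z)² = (-0.5×0.0739)² = 0.00137;  (-3·δc/c)² = (-3×0.0671)² = 0.0406;  (−½·δa/a)² = (-0.5×0.0993)² = 0.00247
δQ/Q = √(0.0532) = 0.231
Q = 0.000105, so δQ = 0.231 × 0.000105 = 2.42e-05.

(1.05 ± 0.242) × 10^-4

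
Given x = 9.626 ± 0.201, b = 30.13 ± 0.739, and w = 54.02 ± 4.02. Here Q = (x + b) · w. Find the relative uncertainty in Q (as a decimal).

Let u = x + b = 39.76. δu = √(δx² + δb²) = √(0.0404 + 0.546) = 0.766, so δu/u = 0.0193.
Q is then a monomial in u, w:
δQ/Q = √((δu/u)² + (1·δw/w)²) = √(0.000371 + 0.00554) = 0.0769

0.0769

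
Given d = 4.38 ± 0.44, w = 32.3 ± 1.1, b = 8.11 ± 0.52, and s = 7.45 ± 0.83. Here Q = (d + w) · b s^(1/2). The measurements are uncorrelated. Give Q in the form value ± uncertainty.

Let u = d + w = 36.7. δu = √(δd² + δw²) = √(0.194 + 1.21) = 1.18, so δu/u = 0.0323.
Q is then a monomial in u, b, s:
δQ/Q = √((δu/u)² + (1·δb/b)² + (½·δs/s)²) = √(0.00104 + 0.00411 + 0.00310) = 0.0909
Q = 812, so δQ = 0.0909 × 812 = 73.8.

812 ± 73.8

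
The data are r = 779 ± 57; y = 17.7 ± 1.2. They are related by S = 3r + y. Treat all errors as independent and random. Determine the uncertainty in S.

Absolute uncertainties add in quadrature for a linear combination:
  (3·δr)² = 29200;  (δy)² = 1.44
δS = √(29200) = 171

171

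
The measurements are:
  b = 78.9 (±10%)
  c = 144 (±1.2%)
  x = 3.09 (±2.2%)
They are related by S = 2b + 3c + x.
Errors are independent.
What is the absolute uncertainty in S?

16.6

Each term contributes (cᵢ δxᵢ)² to (δS)²:
  (2·δb)² = 249;  (3·δc)² = 26.9;  (δx)² = 0.00462
δS = √(276) = 16.6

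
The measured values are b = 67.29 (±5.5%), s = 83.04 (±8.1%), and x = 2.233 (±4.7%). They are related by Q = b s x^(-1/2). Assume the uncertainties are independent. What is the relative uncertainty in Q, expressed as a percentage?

10.1%

Each factor contributes (exponent × relative error)² to (δQ/Q)²:
  (1·δb/b)² = (1×0.0550)² = 0.00302;  (1·δs/s)² = (1×0.0810)² = 0.00656;  (−½·δx/x)² = (-0.5×0.0470)² = 0.000552
δQ/Q = √(0.0101) = 0.101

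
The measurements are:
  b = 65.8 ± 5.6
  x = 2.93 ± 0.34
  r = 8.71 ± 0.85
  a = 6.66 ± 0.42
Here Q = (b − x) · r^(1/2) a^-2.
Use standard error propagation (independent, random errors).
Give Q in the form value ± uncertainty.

Let u = b − x = 62.9. δu = √(δb² + δx²) = √(31.4 + 0.116) = 5.61, so δu/u = 0.0892.
Q is then a monomial in u, r, a:
δQ/Q = √((δu/u)² + (½·δr/r)² + (-2·δa/a)²) = √(0.00796 + 0.00238 + 0.0159) = 0.162
Q = 4.18, so δQ = 0.162 × 4.18 = 0.678.

4.18 ± 0.678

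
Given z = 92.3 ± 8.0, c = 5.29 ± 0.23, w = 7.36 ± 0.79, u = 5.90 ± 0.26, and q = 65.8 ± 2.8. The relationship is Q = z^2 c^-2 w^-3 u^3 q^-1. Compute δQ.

0.955

Products/powers → add relative errors in quadrature, weighted by exponent:
  (2·δz/z)² = (2×0.0867)² = 0.0300;  (-2·δc/c)² = (-2×0.0435)² = 0.00756;  (-3·δw/w)² = (-3×0.107)² = 0.104;  (3·δu/u)² = (3×0.0441)² = 0.0175;  (-1·δq/q)² = (-1×0.0426)² = 0.00181
δQ/Q = √(0.161) = 0.401
Q = 2.38, so δQ = 0.401 × 2.38 = 0.955.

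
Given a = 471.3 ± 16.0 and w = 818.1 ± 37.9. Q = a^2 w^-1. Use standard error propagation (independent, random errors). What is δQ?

22.3

Since Q is a product/quotient, work with relative uncertainties:
  (2·δa/a)² = (2×0.0339)² = 0.00461;  (-1·δw/w)² = (-1×0.0463)² = 0.00215
δQ/Q = √(0.00676) = 0.0822
Q = 271.5, so δQ = 0.0822 × 271.5 = 22.3.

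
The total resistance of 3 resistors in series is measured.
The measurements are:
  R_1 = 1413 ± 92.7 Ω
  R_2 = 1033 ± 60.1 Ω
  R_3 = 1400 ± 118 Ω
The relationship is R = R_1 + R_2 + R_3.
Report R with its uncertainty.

3846 ± 162 Ω

For a sum/difference, combine absolute errors in quadrature:
  (δR_1)² = 8590;  (δR_2)² = 3610;  (δR_3)² = 13900
δR = √(26100) = 162 Ω
R = 3846 Ω.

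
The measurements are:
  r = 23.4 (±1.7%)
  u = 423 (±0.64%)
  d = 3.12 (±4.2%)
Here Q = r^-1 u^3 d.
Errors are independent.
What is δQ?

Products/powers → add relative errors in quadrature, weighted by exponent:
  (-1·δr/r)² = (-1×0.0170)² = 0.000289;  (3·δu/u)² = (3×0.00640)² = 0.000369;  (1·δd/d)² = (1×0.0420)² = 0.00176
δQ/Q = √(0.00242) = 0.0492
Q = 1.01e+07, so δQ = 0.0492 × 1.01e+07 = 4.97e+05.

4.97e+05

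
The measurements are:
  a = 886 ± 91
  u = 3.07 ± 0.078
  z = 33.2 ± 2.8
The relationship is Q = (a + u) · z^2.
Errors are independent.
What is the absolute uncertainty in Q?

1.93e+05

Let w = a + u = 889. δw = √(δa² + δu²) = √(8280 + 0.00608) = 91.0, so δw/w = 0.102.
Q is then a monomial in w, z:
δQ/Q = √((δw/w)² + (2·δz/z)²) = √(0.0105 + 0.0285) = 0.197
Q = 9.8e+05, so δQ = 0.197 × 9.8e+05 = 1.93e+05.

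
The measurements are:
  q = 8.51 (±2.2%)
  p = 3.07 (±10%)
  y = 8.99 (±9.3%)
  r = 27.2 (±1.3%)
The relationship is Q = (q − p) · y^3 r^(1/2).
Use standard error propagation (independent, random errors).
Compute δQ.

Let u = q − p = 5.44. δu = √(δq² + δp²) = √(0.0351 + 0.0942) = 0.360, so δu/u = 0.0661.
Q is then a monomial in u, y, r:
δQ/Q = √((δu/u)² + (3·δy/y)² + (½·δr/r)²) = √(0.00437 + 0.0778 + 4.23e-05) = 0.287
Q = 20600, so δQ = 0.287 × 20600 = 5910.

5910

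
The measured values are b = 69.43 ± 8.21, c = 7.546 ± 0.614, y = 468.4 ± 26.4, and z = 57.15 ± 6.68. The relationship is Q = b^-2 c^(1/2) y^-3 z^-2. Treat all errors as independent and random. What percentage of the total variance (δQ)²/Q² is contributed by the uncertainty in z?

(δQ/Q)² = (-2·δb/b)² + (½·δc/c)² + (-3·δy/y)² + (-2·δz/z)²
  b term: (-2×0.118)² = 0.0559
  c term: (0.5×0.0814)² = 0.00166
  y term: (-3×0.0564)² = 0.0286
  z term: (-2×0.117)² = 0.0546
Total = 0.141. Share from z = 0.0546/0.141 = 0.388.

38.8%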